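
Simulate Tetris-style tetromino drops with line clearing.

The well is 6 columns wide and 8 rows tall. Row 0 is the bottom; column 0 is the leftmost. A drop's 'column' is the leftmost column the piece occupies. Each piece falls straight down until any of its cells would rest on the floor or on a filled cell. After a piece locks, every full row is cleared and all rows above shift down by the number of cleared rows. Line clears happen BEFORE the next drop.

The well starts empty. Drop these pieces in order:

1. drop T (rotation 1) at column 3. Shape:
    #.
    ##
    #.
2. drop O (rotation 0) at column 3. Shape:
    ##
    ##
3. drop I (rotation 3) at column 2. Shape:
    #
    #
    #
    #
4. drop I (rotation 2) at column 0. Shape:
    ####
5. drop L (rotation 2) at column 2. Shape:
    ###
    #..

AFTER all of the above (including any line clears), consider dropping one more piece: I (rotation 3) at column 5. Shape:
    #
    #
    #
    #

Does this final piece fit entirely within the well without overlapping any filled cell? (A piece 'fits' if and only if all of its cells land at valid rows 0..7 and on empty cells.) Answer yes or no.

Drop 1: T rot1 at col 3 lands with bottom-row=0; cleared 0 line(s) (total 0); column heights now [0 0 0 3 2 0], max=3
Drop 2: O rot0 at col 3 lands with bottom-row=3; cleared 0 line(s) (total 0); column heights now [0 0 0 5 5 0], max=5
Drop 3: I rot3 at col 2 lands with bottom-row=0; cleared 0 line(s) (total 0); column heights now [0 0 4 5 5 0], max=5
Drop 4: I rot2 at col 0 lands with bottom-row=5; cleared 0 line(s) (total 0); column heights now [6 6 6 6 5 0], max=6
Drop 5: L rot2 at col 2 lands with bottom-row=6; cleared 0 line(s) (total 0); column heights now [6 6 8 8 8 0], max=8
Test piece I rot3 at col 5 (width 1): heights before test = [6 6 8 8 8 0]; fits = True

Answer: yes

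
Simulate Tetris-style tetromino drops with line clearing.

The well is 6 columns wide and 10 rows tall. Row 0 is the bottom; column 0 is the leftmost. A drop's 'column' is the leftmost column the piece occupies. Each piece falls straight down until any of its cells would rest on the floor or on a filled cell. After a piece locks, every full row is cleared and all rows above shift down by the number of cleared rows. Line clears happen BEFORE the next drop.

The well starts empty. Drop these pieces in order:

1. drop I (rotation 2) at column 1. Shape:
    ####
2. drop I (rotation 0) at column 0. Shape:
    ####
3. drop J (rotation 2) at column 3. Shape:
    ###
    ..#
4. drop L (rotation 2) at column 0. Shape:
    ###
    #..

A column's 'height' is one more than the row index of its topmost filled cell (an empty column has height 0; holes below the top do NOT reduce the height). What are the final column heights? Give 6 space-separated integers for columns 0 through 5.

Drop 1: I rot2 at col 1 lands with bottom-row=0; cleared 0 line(s) (total 0); column heights now [0 1 1 1 1 0], max=1
Drop 2: I rot0 at col 0 lands with bottom-row=1; cleared 0 line(s) (total 0); column heights now [2 2 2 2 1 0], max=2
Drop 3: J rot2 at col 3 lands with bottom-row=1; cleared 0 line(s) (total 0); column heights now [2 2 2 3 3 3], max=3
Drop 4: L rot2 at col 0 lands with bottom-row=2; cleared 0 line(s) (total 0); column heights now [4 4 4 3 3 3], max=4

Answer: 4 4 4 3 3 3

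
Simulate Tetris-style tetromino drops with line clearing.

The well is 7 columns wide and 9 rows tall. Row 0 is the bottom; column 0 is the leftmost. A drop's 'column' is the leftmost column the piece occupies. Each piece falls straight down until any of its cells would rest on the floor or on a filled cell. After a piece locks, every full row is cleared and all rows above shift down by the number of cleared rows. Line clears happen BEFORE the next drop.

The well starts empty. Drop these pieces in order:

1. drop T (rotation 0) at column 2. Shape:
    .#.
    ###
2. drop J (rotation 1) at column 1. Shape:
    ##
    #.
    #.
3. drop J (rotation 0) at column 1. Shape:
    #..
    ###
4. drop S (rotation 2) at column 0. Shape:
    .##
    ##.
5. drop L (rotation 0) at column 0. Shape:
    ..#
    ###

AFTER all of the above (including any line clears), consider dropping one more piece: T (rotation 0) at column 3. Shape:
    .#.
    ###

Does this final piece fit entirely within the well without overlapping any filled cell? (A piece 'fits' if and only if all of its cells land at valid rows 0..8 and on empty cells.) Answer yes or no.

Drop 1: T rot0 at col 2 lands with bottom-row=0; cleared 0 line(s) (total 0); column heights now [0 0 1 2 1 0 0], max=2
Drop 2: J rot1 at col 1 lands with bottom-row=0; cleared 0 line(s) (total 0); column heights now [0 3 3 2 1 0 0], max=3
Drop 3: J rot0 at col 1 lands with bottom-row=3; cleared 0 line(s) (total 0); column heights now [0 5 4 4 1 0 0], max=5
Drop 4: S rot2 at col 0 lands with bottom-row=5; cleared 0 line(s) (total 0); column heights now [6 7 7 4 1 0 0], max=7
Drop 5: L rot0 at col 0 lands with bottom-row=7; cleared 0 line(s) (total 0); column heights now [8 8 9 4 1 0 0], max=9
Test piece T rot0 at col 3 (width 3): heights before test = [8 8 9 4 1 0 0]; fits = True

Answer: yes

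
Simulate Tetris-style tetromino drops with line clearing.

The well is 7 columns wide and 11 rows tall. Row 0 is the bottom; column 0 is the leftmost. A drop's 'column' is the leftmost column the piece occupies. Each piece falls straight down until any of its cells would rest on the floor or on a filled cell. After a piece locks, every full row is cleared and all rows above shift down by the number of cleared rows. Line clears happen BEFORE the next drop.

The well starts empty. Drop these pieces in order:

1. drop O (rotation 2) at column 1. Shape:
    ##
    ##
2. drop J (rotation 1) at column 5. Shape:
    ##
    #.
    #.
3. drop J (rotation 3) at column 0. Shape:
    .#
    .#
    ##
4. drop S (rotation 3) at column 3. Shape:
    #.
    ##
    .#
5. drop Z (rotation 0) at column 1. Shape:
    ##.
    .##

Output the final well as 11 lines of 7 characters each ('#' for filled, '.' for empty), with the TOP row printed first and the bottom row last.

Drop 1: O rot2 at col 1 lands with bottom-row=0; cleared 0 line(s) (total 0); column heights now [0 2 2 0 0 0 0], max=2
Drop 2: J rot1 at col 5 lands with bottom-row=0; cleared 0 line(s) (total 0); column heights now [0 2 2 0 0 3 3], max=3
Drop 3: J rot3 at col 0 lands with bottom-row=2; cleared 0 line(s) (total 0); column heights now [3 5 2 0 0 3 3], max=5
Drop 4: S rot3 at col 3 lands with bottom-row=0; cleared 0 line(s) (total 0); column heights now [3 5 2 3 2 3 3], max=5
Drop 5: Z rot0 at col 1 lands with bottom-row=4; cleared 0 line(s) (total 0); column heights now [3 6 6 5 2 3 3], max=6

Answer: .......
.......
.......
.......
.......
.##....
.###...
.#.....
##.#.##
.#####.
.##.##.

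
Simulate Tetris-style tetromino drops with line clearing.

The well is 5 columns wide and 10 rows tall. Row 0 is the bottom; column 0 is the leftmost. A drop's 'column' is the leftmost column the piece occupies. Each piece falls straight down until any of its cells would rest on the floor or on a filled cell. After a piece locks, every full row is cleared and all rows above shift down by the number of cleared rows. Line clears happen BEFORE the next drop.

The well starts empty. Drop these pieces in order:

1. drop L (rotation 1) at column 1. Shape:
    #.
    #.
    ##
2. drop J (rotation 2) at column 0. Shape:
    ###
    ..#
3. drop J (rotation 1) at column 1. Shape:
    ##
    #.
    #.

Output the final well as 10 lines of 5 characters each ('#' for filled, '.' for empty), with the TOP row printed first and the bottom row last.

Answer: .....
.....
.....
.##..
.#...
.#...
###..
.##..
.#...
.##..

Derivation:
Drop 1: L rot1 at col 1 lands with bottom-row=0; cleared 0 line(s) (total 0); column heights now [0 3 1 0 0], max=3
Drop 2: J rot2 at col 0 lands with bottom-row=2; cleared 0 line(s) (total 0); column heights now [4 4 4 0 0], max=4
Drop 3: J rot1 at col 1 lands with bottom-row=4; cleared 0 line(s) (total 0); column heights now [4 7 7 0 0], max=7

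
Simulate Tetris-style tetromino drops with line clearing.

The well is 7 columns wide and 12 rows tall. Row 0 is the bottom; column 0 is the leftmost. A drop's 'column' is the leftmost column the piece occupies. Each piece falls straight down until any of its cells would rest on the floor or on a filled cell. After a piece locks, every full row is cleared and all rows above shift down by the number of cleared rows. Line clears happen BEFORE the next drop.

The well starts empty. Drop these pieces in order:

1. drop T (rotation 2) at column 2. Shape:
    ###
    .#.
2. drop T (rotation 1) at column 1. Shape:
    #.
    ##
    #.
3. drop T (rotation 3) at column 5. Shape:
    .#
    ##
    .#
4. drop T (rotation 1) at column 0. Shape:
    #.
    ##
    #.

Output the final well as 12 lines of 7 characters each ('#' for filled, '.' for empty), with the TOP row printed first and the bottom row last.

Answer: .......
.......
.......
.......
.......
.......
#......
##.....
##.....
.##...#
.######
...#..#

Derivation:
Drop 1: T rot2 at col 2 lands with bottom-row=0; cleared 0 line(s) (total 0); column heights now [0 0 2 2 2 0 0], max=2
Drop 2: T rot1 at col 1 lands with bottom-row=1; cleared 0 line(s) (total 0); column heights now [0 4 3 2 2 0 0], max=4
Drop 3: T rot3 at col 5 lands with bottom-row=0; cleared 0 line(s) (total 0); column heights now [0 4 3 2 2 2 3], max=4
Drop 4: T rot1 at col 0 lands with bottom-row=3; cleared 0 line(s) (total 0); column heights now [6 5 3 2 2 2 3], max=6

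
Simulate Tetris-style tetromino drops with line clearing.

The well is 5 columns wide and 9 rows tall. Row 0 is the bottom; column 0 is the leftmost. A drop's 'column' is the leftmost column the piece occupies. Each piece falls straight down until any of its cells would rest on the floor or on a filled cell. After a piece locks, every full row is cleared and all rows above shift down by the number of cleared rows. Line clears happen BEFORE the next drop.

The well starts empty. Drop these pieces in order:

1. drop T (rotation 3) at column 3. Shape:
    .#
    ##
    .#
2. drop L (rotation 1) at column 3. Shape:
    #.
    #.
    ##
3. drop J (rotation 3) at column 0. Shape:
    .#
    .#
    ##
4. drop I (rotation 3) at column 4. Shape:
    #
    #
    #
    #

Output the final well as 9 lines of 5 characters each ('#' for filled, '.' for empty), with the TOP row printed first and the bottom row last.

Drop 1: T rot3 at col 3 lands with bottom-row=0; cleared 0 line(s) (total 0); column heights now [0 0 0 2 3], max=3
Drop 2: L rot1 at col 3 lands with bottom-row=3; cleared 0 line(s) (total 0); column heights now [0 0 0 6 4], max=6
Drop 3: J rot3 at col 0 lands with bottom-row=0; cleared 0 line(s) (total 0); column heights now [1 3 0 6 4], max=6
Drop 4: I rot3 at col 4 lands with bottom-row=4; cleared 0 line(s) (total 0); column heights now [1 3 0 6 8], max=8

Answer: .....
....#
....#
...##
...##
...##
.#..#
.#.##
##..#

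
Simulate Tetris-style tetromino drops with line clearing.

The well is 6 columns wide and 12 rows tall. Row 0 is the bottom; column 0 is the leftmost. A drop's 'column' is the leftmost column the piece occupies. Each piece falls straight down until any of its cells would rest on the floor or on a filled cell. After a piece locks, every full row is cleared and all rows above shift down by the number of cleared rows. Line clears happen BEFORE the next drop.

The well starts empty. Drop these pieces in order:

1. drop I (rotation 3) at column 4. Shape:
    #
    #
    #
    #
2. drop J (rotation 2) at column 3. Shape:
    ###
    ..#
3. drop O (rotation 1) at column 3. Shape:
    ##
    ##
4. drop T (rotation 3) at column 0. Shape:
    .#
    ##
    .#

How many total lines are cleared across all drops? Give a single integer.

Answer: 0

Derivation:
Drop 1: I rot3 at col 4 lands with bottom-row=0; cleared 0 line(s) (total 0); column heights now [0 0 0 0 4 0], max=4
Drop 2: J rot2 at col 3 lands with bottom-row=3; cleared 0 line(s) (total 0); column heights now [0 0 0 5 5 5], max=5
Drop 3: O rot1 at col 3 lands with bottom-row=5; cleared 0 line(s) (total 0); column heights now [0 0 0 7 7 5], max=7
Drop 4: T rot3 at col 0 lands with bottom-row=0; cleared 0 line(s) (total 0); column heights now [2 3 0 7 7 5], max=7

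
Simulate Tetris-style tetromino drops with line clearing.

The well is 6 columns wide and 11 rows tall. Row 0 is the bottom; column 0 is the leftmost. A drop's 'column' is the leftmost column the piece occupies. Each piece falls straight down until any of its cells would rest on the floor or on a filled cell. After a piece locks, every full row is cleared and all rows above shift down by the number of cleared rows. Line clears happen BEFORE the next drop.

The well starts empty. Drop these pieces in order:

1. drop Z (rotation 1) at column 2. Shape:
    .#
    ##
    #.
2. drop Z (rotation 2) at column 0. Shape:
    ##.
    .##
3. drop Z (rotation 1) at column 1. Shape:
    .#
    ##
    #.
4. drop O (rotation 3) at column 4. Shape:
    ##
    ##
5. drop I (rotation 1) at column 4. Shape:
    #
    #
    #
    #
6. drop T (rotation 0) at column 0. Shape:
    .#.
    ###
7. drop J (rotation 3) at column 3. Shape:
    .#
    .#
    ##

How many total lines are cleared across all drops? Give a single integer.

Answer: 0

Derivation:
Drop 1: Z rot1 at col 2 lands with bottom-row=0; cleared 0 line(s) (total 0); column heights now [0 0 2 3 0 0], max=3
Drop 2: Z rot2 at col 0 lands with bottom-row=2; cleared 0 line(s) (total 0); column heights now [4 4 3 3 0 0], max=4
Drop 3: Z rot1 at col 1 lands with bottom-row=4; cleared 0 line(s) (total 0); column heights now [4 6 7 3 0 0], max=7
Drop 4: O rot3 at col 4 lands with bottom-row=0; cleared 0 line(s) (total 0); column heights now [4 6 7 3 2 2], max=7
Drop 5: I rot1 at col 4 lands with bottom-row=2; cleared 0 line(s) (total 0); column heights now [4 6 7 3 6 2], max=7
Drop 6: T rot0 at col 0 lands with bottom-row=7; cleared 0 line(s) (total 0); column heights now [8 9 8 3 6 2], max=9
Drop 7: J rot3 at col 3 lands with bottom-row=6; cleared 0 line(s) (total 0); column heights now [8 9 8 7 9 2], max=9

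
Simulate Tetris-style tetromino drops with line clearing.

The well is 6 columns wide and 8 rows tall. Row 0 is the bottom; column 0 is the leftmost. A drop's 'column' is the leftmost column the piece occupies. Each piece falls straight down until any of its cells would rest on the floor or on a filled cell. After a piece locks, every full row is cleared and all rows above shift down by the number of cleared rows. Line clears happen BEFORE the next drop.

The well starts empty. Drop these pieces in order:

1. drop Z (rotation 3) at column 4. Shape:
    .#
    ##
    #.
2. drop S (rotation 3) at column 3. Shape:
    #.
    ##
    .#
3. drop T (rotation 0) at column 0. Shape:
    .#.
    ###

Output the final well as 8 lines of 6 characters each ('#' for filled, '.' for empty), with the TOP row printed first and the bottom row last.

Drop 1: Z rot3 at col 4 lands with bottom-row=0; cleared 0 line(s) (total 0); column heights now [0 0 0 0 2 3], max=3
Drop 2: S rot3 at col 3 lands with bottom-row=2; cleared 0 line(s) (total 0); column heights now [0 0 0 5 4 3], max=5
Drop 3: T rot0 at col 0 lands with bottom-row=0; cleared 0 line(s) (total 0); column heights now [1 2 1 5 4 3], max=5

Answer: ......
......
......
...#..
...##.
....##
.#..##
###.#.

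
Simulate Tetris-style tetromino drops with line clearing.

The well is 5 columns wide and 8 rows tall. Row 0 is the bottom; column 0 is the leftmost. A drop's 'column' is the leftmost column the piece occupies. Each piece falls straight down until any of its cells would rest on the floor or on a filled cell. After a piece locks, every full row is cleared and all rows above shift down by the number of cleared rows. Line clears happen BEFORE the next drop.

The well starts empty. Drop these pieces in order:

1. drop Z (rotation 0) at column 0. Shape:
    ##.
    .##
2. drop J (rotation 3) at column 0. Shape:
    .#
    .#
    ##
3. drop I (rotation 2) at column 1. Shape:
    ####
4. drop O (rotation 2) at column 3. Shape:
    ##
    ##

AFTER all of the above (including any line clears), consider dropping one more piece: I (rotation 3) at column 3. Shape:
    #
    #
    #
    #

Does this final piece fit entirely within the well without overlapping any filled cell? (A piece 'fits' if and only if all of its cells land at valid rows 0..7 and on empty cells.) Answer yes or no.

Answer: no

Derivation:
Drop 1: Z rot0 at col 0 lands with bottom-row=0; cleared 0 line(s) (total 0); column heights now [2 2 1 0 0], max=2
Drop 2: J rot3 at col 0 lands with bottom-row=2; cleared 0 line(s) (total 0); column heights now [3 5 1 0 0], max=5
Drop 3: I rot2 at col 1 lands with bottom-row=5; cleared 0 line(s) (total 0); column heights now [3 6 6 6 6], max=6
Drop 4: O rot2 at col 3 lands with bottom-row=6; cleared 0 line(s) (total 0); column heights now [3 6 6 8 8], max=8
Test piece I rot3 at col 3 (width 1): heights before test = [3 6 6 8 8]; fits = False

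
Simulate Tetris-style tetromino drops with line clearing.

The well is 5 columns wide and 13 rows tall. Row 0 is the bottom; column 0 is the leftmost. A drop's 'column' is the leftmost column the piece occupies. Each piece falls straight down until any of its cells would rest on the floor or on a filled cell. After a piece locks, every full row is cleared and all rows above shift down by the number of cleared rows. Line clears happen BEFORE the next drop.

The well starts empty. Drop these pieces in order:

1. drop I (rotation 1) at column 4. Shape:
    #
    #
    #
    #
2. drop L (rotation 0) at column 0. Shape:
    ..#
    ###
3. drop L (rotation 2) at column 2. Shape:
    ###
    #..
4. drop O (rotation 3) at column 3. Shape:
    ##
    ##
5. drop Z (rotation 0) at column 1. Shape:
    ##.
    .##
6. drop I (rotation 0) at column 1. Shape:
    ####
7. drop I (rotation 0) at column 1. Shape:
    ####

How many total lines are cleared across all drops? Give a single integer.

Answer: 0

Derivation:
Drop 1: I rot1 at col 4 lands with bottom-row=0; cleared 0 line(s) (total 0); column heights now [0 0 0 0 4], max=4
Drop 2: L rot0 at col 0 lands with bottom-row=0; cleared 0 line(s) (total 0); column heights now [1 1 2 0 4], max=4
Drop 3: L rot2 at col 2 lands with bottom-row=3; cleared 0 line(s) (total 0); column heights now [1 1 5 5 5], max=5
Drop 4: O rot3 at col 3 lands with bottom-row=5; cleared 0 line(s) (total 0); column heights now [1 1 5 7 7], max=7
Drop 5: Z rot0 at col 1 lands with bottom-row=7; cleared 0 line(s) (total 0); column heights now [1 9 9 8 7], max=9
Drop 6: I rot0 at col 1 lands with bottom-row=9; cleared 0 line(s) (total 0); column heights now [1 10 10 10 10], max=10
Drop 7: I rot0 at col 1 lands with bottom-row=10; cleared 0 line(s) (total 0); column heights now [1 11 11 11 11], max=11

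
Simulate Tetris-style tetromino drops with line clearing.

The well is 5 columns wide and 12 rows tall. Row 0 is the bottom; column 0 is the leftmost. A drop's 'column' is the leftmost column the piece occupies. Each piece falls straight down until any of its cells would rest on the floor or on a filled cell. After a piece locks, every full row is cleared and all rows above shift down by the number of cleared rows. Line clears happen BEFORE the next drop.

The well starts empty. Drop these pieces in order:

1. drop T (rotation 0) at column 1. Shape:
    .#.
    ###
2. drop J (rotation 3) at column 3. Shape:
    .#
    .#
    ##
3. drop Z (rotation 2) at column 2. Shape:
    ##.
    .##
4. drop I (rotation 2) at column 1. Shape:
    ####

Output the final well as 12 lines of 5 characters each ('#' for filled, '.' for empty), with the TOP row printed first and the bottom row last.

Drop 1: T rot0 at col 1 lands with bottom-row=0; cleared 0 line(s) (total 0); column heights now [0 1 2 1 0], max=2
Drop 2: J rot3 at col 3 lands with bottom-row=1; cleared 0 line(s) (total 0); column heights now [0 1 2 2 4], max=4
Drop 3: Z rot2 at col 2 lands with bottom-row=4; cleared 0 line(s) (total 0); column heights now [0 1 6 6 5], max=6
Drop 4: I rot2 at col 1 lands with bottom-row=6; cleared 0 line(s) (total 0); column heights now [0 7 7 7 7], max=7

Answer: .....
.....
.....
.....
.....
.####
..##.
...##
....#
....#
..###
.###.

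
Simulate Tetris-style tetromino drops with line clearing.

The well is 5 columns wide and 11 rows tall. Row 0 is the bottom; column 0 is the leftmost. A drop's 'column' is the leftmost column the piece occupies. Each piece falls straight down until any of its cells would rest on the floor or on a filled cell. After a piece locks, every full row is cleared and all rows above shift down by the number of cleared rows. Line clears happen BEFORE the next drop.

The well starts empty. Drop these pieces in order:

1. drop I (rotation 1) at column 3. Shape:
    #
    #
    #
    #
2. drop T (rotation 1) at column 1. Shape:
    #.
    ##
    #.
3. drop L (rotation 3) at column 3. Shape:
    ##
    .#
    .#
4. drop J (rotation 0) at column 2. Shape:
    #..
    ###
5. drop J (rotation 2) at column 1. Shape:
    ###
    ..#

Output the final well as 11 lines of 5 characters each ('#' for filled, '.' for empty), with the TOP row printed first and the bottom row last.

Drop 1: I rot1 at col 3 lands with bottom-row=0; cleared 0 line(s) (total 0); column heights now [0 0 0 4 0], max=4
Drop 2: T rot1 at col 1 lands with bottom-row=0; cleared 0 line(s) (total 0); column heights now [0 3 2 4 0], max=4
Drop 3: L rot3 at col 3 lands with bottom-row=2; cleared 0 line(s) (total 0); column heights now [0 3 2 5 5], max=5
Drop 4: J rot0 at col 2 lands with bottom-row=5; cleared 0 line(s) (total 0); column heights now [0 3 7 6 6], max=7
Drop 5: J rot2 at col 1 lands with bottom-row=6; cleared 0 line(s) (total 0); column heights now [0 8 8 8 6], max=8

Answer: .....
.....
.....
.###.
..##.
..###
...##
...##
.#.##
.###.
.#.#.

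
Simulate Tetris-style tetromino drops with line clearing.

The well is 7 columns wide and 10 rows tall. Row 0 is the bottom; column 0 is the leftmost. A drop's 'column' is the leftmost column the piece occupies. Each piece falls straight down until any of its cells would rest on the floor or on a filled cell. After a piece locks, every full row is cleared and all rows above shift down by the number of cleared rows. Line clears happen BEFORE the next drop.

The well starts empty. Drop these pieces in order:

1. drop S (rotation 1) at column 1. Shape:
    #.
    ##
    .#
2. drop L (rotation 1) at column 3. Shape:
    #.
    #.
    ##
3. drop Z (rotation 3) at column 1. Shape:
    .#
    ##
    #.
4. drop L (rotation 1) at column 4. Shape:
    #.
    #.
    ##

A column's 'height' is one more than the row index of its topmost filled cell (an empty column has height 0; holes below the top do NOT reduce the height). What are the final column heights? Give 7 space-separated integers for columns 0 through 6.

Drop 1: S rot1 at col 1 lands with bottom-row=0; cleared 0 line(s) (total 0); column heights now [0 3 2 0 0 0 0], max=3
Drop 2: L rot1 at col 3 lands with bottom-row=0; cleared 0 line(s) (total 0); column heights now [0 3 2 3 1 0 0], max=3
Drop 3: Z rot3 at col 1 lands with bottom-row=3; cleared 0 line(s) (total 0); column heights now [0 5 6 3 1 0 0], max=6
Drop 4: L rot1 at col 4 lands with bottom-row=1; cleared 0 line(s) (total 0); column heights now [0 5 6 3 4 2 0], max=6

Answer: 0 5 6 3 4 2 0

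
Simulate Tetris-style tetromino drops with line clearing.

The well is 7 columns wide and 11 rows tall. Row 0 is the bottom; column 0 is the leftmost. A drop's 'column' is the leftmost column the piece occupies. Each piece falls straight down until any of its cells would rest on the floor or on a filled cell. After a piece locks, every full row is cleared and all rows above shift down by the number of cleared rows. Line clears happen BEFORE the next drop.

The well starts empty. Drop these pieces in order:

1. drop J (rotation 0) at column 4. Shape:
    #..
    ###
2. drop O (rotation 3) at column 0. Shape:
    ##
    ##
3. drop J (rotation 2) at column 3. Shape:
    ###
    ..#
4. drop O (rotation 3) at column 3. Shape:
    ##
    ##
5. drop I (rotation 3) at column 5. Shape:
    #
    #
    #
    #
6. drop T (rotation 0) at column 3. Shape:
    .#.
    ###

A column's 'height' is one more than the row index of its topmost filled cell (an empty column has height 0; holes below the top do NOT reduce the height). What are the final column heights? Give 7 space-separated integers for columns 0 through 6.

Drop 1: J rot0 at col 4 lands with bottom-row=0; cleared 0 line(s) (total 0); column heights now [0 0 0 0 2 1 1], max=2
Drop 2: O rot3 at col 0 lands with bottom-row=0; cleared 0 line(s) (total 0); column heights now [2 2 0 0 2 1 1], max=2
Drop 3: J rot2 at col 3 lands with bottom-row=1; cleared 0 line(s) (total 0); column heights now [2 2 0 3 3 3 1], max=3
Drop 4: O rot3 at col 3 lands with bottom-row=3; cleared 0 line(s) (total 0); column heights now [2 2 0 5 5 3 1], max=5
Drop 5: I rot3 at col 5 lands with bottom-row=3; cleared 0 line(s) (total 0); column heights now [2 2 0 5 5 7 1], max=7
Drop 6: T rot0 at col 3 lands with bottom-row=7; cleared 0 line(s) (total 0); column heights now [2 2 0 8 9 8 1], max=9

Answer: 2 2 0 8 9 8 1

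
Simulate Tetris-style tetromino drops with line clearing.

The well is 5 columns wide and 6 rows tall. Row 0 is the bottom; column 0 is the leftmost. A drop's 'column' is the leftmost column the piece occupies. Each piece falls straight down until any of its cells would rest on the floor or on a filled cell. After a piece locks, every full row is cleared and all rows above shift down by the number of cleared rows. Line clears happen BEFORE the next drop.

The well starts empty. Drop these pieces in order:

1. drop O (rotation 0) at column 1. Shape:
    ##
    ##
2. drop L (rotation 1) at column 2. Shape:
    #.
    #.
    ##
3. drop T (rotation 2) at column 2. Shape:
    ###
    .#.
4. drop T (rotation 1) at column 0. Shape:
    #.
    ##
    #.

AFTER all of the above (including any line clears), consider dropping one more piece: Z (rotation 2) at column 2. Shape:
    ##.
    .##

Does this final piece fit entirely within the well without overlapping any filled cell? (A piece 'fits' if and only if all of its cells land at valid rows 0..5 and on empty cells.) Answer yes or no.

Drop 1: O rot0 at col 1 lands with bottom-row=0; cleared 0 line(s) (total 0); column heights now [0 2 2 0 0], max=2
Drop 2: L rot1 at col 2 lands with bottom-row=2; cleared 0 line(s) (total 0); column heights now [0 2 5 3 0], max=5
Drop 3: T rot2 at col 2 lands with bottom-row=4; cleared 0 line(s) (total 0); column heights now [0 2 6 6 6], max=6
Drop 4: T rot1 at col 0 lands with bottom-row=1; cleared 0 line(s) (total 0); column heights now [4 3 6 6 6], max=6
Test piece Z rot2 at col 2 (width 3): heights before test = [4 3 6 6 6]; fits = False

Answer: no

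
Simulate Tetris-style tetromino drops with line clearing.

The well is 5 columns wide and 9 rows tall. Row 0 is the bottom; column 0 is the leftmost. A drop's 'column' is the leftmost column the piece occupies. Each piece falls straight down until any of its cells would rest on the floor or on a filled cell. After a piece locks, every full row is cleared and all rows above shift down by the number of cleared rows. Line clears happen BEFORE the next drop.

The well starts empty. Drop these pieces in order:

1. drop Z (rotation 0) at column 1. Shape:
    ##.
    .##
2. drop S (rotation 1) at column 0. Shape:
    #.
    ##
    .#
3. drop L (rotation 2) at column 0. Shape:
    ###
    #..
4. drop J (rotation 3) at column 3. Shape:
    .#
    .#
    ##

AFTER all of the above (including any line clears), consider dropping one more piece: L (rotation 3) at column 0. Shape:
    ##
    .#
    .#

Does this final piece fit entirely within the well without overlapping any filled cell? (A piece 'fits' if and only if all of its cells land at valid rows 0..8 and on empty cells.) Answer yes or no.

Answer: no

Derivation:
Drop 1: Z rot0 at col 1 lands with bottom-row=0; cleared 0 line(s) (total 0); column heights now [0 2 2 1 0], max=2
Drop 2: S rot1 at col 0 lands with bottom-row=2; cleared 0 line(s) (total 0); column heights now [5 4 2 1 0], max=5
Drop 3: L rot2 at col 0 lands with bottom-row=5; cleared 0 line(s) (total 0); column heights now [7 7 7 1 0], max=7
Drop 4: J rot3 at col 3 lands with bottom-row=1; cleared 0 line(s) (total 0); column heights now [7 7 7 2 4], max=7
Test piece L rot3 at col 0 (width 2): heights before test = [7 7 7 2 4]; fits = False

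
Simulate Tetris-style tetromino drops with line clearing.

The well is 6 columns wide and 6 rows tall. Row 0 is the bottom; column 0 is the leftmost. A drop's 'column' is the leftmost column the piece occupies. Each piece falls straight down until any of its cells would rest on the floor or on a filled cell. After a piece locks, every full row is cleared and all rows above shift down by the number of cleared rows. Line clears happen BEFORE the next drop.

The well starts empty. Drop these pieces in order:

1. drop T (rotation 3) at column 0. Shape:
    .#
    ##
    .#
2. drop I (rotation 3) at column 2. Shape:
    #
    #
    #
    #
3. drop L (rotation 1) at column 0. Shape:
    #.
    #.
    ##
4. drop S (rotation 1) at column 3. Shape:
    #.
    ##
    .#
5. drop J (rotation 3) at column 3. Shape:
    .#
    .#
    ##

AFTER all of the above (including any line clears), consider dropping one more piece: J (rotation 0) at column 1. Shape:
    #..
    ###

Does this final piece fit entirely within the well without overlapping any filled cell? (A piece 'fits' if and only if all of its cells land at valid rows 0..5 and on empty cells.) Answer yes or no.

Answer: yes

Derivation:
Drop 1: T rot3 at col 0 lands with bottom-row=0; cleared 0 line(s) (total 0); column heights now [2 3 0 0 0 0], max=3
Drop 2: I rot3 at col 2 lands with bottom-row=0; cleared 0 line(s) (total 0); column heights now [2 3 4 0 0 0], max=4
Drop 3: L rot1 at col 0 lands with bottom-row=3; cleared 0 line(s) (total 0); column heights now [6 4 4 0 0 0], max=6
Drop 4: S rot1 at col 3 lands with bottom-row=0; cleared 0 line(s) (total 0); column heights now [6 4 4 3 2 0], max=6
Drop 5: J rot3 at col 3 lands with bottom-row=3; cleared 0 line(s) (total 0); column heights now [6 4 4 4 6 0], max=6
Test piece J rot0 at col 1 (width 3): heights before test = [6 4 4 4 6 0]; fits = True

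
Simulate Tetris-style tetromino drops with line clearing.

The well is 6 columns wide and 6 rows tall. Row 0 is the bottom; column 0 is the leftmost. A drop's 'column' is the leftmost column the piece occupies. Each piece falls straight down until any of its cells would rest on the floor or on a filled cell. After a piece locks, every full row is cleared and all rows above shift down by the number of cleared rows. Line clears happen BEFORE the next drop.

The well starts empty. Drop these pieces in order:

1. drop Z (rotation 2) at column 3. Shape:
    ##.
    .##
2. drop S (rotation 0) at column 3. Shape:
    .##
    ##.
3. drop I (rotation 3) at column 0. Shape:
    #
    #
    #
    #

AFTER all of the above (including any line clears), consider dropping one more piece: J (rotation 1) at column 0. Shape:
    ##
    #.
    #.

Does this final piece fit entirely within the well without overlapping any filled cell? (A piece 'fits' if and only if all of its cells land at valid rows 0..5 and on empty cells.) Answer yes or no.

Answer: no

Derivation:
Drop 1: Z rot2 at col 3 lands with bottom-row=0; cleared 0 line(s) (total 0); column heights now [0 0 0 2 2 1], max=2
Drop 2: S rot0 at col 3 lands with bottom-row=2; cleared 0 line(s) (total 0); column heights now [0 0 0 3 4 4], max=4
Drop 3: I rot3 at col 0 lands with bottom-row=0; cleared 0 line(s) (total 0); column heights now [4 0 0 3 4 4], max=4
Test piece J rot1 at col 0 (width 2): heights before test = [4 0 0 3 4 4]; fits = False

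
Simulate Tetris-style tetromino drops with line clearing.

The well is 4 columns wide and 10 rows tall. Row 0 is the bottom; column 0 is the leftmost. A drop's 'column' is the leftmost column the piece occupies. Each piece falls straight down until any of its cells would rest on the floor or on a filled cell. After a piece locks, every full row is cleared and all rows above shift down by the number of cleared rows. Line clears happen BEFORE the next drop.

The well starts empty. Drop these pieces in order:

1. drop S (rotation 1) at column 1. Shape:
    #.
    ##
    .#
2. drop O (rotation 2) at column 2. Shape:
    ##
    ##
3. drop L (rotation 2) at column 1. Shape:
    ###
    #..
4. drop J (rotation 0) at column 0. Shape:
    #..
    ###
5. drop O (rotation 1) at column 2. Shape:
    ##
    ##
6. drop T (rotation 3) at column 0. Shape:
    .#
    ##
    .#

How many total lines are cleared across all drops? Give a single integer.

Answer: 2

Derivation:
Drop 1: S rot1 at col 1 lands with bottom-row=0; cleared 0 line(s) (total 0); column heights now [0 3 2 0], max=3
Drop 2: O rot2 at col 2 lands with bottom-row=2; cleared 0 line(s) (total 0); column heights now [0 3 4 4], max=4
Drop 3: L rot2 at col 1 lands with bottom-row=3; cleared 0 line(s) (total 0); column heights now [0 5 5 5], max=5
Drop 4: J rot0 at col 0 lands with bottom-row=5; cleared 0 line(s) (total 0); column heights now [7 6 6 5], max=7
Drop 5: O rot1 at col 2 lands with bottom-row=6; cleared 0 line(s) (total 0); column heights now [7 6 8 8], max=8
Drop 6: T rot3 at col 0 lands with bottom-row=6; cleared 2 line(s) (total 2); column heights now [6 7 6 5], max=7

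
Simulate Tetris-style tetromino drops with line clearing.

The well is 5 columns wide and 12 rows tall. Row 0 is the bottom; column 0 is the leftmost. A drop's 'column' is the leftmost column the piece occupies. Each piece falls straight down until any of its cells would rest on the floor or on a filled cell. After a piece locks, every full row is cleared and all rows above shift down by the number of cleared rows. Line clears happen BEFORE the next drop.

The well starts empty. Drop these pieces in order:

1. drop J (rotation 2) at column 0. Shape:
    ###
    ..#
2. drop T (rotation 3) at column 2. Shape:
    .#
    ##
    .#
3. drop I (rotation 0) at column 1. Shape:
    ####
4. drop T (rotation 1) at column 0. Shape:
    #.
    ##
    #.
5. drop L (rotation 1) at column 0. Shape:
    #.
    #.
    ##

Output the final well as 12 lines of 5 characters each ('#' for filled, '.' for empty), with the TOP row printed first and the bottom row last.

Drop 1: J rot2 at col 0 lands with bottom-row=0; cleared 0 line(s) (total 0); column heights now [2 2 2 0 0], max=2
Drop 2: T rot3 at col 2 lands with bottom-row=1; cleared 0 line(s) (total 0); column heights now [2 2 3 4 0], max=4
Drop 3: I rot0 at col 1 lands with bottom-row=4; cleared 0 line(s) (total 0); column heights now [2 5 5 5 5], max=5
Drop 4: T rot1 at col 0 lands with bottom-row=4; cleared 1 line(s) (total 1); column heights now [6 5 3 4 0], max=6
Drop 5: L rot1 at col 0 lands with bottom-row=6; cleared 0 line(s) (total 1); column heights now [9 7 3 4 0], max=9

Answer: .....
.....
.....
#....
#....
##...
#....
##...
...#.
..##.
####.
..#..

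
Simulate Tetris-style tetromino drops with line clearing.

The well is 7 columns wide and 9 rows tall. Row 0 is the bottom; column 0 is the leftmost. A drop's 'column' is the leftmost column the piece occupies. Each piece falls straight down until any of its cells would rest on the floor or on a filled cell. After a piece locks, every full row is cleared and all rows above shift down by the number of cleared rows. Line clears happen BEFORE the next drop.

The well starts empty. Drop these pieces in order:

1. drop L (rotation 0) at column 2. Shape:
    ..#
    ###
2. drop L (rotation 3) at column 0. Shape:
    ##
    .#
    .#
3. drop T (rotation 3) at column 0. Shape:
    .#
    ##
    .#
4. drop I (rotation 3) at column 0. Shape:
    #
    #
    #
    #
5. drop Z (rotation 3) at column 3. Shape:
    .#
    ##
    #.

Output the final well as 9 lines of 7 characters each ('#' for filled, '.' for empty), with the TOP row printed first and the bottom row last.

Drop 1: L rot0 at col 2 lands with bottom-row=0; cleared 0 line(s) (total 0); column heights now [0 0 1 1 2 0 0], max=2
Drop 2: L rot3 at col 0 lands with bottom-row=0; cleared 0 line(s) (total 0); column heights now [3 3 1 1 2 0 0], max=3
Drop 3: T rot3 at col 0 lands with bottom-row=3; cleared 0 line(s) (total 0); column heights now [5 6 1 1 2 0 0], max=6
Drop 4: I rot3 at col 0 lands with bottom-row=5; cleared 0 line(s) (total 0); column heights now [9 6 1 1 2 0 0], max=9
Drop 5: Z rot3 at col 3 lands with bottom-row=1; cleared 0 line(s) (total 0); column heights now [9 6 1 3 4 0 0], max=9

Answer: #......
#......
#......
##.....
##.....
.#..#..
##.##..
.#.##..
.####..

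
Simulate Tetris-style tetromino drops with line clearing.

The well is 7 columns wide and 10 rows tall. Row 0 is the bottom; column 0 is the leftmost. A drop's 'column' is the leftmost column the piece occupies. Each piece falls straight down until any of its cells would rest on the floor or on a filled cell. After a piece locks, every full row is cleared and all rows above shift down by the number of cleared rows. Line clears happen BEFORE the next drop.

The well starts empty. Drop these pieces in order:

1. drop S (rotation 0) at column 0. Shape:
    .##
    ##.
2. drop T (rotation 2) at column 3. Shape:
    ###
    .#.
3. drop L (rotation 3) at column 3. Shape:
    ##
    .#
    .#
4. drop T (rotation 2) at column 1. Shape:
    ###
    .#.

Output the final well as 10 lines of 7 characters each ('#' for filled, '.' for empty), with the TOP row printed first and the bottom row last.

Answer: .......
.......
.......
.......
.###...
..###..
....#..
....#..
.#####.
##..#..

Derivation:
Drop 1: S rot0 at col 0 lands with bottom-row=0; cleared 0 line(s) (total 0); column heights now [1 2 2 0 0 0 0], max=2
Drop 2: T rot2 at col 3 lands with bottom-row=0; cleared 0 line(s) (total 0); column heights now [1 2 2 2 2 2 0], max=2
Drop 3: L rot3 at col 3 lands with bottom-row=2; cleared 0 line(s) (total 0); column heights now [1 2 2 5 5 2 0], max=5
Drop 4: T rot2 at col 1 lands with bottom-row=4; cleared 0 line(s) (total 0); column heights now [1 6 6 6 5 2 0], max=6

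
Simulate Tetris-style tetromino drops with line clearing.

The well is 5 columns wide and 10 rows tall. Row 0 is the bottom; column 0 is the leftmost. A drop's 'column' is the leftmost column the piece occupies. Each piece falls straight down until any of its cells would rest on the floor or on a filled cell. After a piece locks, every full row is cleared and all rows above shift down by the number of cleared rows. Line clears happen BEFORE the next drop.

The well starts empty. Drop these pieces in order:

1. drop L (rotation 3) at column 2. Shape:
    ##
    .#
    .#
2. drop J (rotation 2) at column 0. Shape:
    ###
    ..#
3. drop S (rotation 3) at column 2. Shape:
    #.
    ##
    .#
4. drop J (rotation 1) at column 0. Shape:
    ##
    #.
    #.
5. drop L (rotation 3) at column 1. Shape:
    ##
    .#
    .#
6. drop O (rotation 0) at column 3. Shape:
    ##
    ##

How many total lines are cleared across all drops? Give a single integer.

Answer: 1

Derivation:
Drop 1: L rot3 at col 2 lands with bottom-row=0; cleared 0 line(s) (total 0); column heights now [0 0 3 3 0], max=3
Drop 2: J rot2 at col 0 lands with bottom-row=3; cleared 0 line(s) (total 0); column heights now [5 5 5 3 0], max=5
Drop 3: S rot3 at col 2 lands with bottom-row=4; cleared 0 line(s) (total 0); column heights now [5 5 7 6 0], max=7
Drop 4: J rot1 at col 0 lands with bottom-row=5; cleared 0 line(s) (total 0); column heights now [8 8 7 6 0], max=8
Drop 5: L rot3 at col 1 lands with bottom-row=7; cleared 0 line(s) (total 0); column heights now [8 10 10 6 0], max=10
Drop 6: O rot0 at col 3 lands with bottom-row=6; cleared 1 line(s) (total 1); column heights now [7 9 9 7 7], max=9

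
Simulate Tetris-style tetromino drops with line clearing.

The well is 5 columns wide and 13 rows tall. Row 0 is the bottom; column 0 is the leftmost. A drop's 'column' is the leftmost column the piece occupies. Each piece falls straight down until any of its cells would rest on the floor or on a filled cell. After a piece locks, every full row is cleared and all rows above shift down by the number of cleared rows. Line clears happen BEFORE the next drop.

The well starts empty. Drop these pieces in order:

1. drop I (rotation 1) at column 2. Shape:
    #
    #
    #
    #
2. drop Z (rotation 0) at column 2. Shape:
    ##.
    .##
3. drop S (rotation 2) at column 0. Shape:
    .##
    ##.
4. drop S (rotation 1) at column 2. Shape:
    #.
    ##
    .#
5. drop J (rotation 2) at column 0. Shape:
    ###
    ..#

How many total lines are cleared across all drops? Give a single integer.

Answer: 0

Derivation:
Drop 1: I rot1 at col 2 lands with bottom-row=0; cleared 0 line(s) (total 0); column heights now [0 0 4 0 0], max=4
Drop 2: Z rot0 at col 2 lands with bottom-row=3; cleared 0 line(s) (total 0); column heights now [0 0 5 5 4], max=5
Drop 3: S rot2 at col 0 lands with bottom-row=4; cleared 0 line(s) (total 0); column heights now [5 6 6 5 4], max=6
Drop 4: S rot1 at col 2 lands with bottom-row=5; cleared 0 line(s) (total 0); column heights now [5 6 8 7 4], max=8
Drop 5: J rot2 at col 0 lands with bottom-row=8; cleared 0 line(s) (total 0); column heights now [10 10 10 7 4], max=10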